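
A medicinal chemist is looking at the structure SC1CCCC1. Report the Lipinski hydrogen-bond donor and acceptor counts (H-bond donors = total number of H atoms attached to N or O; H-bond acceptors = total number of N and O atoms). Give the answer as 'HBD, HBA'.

Donors: find every N or O and count the H atoms it carries.
  (no N or O atoms present)
Lipinski HBD = 0.
Acceptors: N atoms = 0, O atoms = 0 → HBA = 0.

0, 0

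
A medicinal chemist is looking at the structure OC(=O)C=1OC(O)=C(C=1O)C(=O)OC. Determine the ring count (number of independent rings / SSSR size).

In SMILES, each pair of matching ring-closure digits denotes one ring-closing bond; the number of such bonds equals the number of independent rings.
Ring-closure bonds here: 1.

1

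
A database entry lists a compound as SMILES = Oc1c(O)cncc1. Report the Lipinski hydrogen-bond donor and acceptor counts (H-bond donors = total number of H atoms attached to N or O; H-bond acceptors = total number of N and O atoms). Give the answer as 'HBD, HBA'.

2, 3

Donors: find every N or O and count the H atoms it carries.
  atom 1 (O): bond orders sum to 1 → 1 H
  atom 4 (O): bond orders sum to 1 → 1 H
  atom 6 (N): bond orders sum to 3 → 0 H
Lipinski HBD = 2.
Acceptors: N atoms = 1, O atoms = 2 → HBA = 3.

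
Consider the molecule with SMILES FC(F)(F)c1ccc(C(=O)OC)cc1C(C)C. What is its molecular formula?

C12H13F3O2

Walk through each heavy atom and fill implicit hydrogens from standard valence (C 4, N 3, O 2, S 2, halogen 1); for lowercase aromatic atoms, an aromatic c carries 1 H when it has two neighbours and 0 H with three, and aromatic n carries 0 H:
  atom 1: F (halogen, monovalent) → 0 H
  atom 2: C, bond orders sum to 4 (valence 4) → 0 H
  atom 3: F (halogen, monovalent) → 0 H
  atom 4: F (halogen, monovalent) → 0 H
  atom 5: aromatic c, 3 neighbours → 0 H
  atom 6: aromatic c, 2 neighbours → 1 H
  atom 7: aromatic c, 2 neighbours → 1 H
  atom 8: aromatic c, 3 neighbours → 0 H
  atom 9: C, bond orders sum to 4 (valence 4) → 0 H
  atom 10: O, bond orders sum to 2 (valence 2) → 0 H
  atom 11: O, bond orders sum to 2 (valence 2) → 0 H
  atom 12: C, bond orders sum to 1 (valence 4) → 3 H
  atom 13: aromatic c, 2 neighbours → 1 H
  atom 14: aromatic c, 3 neighbours → 0 H
  atom 15: C, bond orders sum to 3 (valence 4) → 1 H
  atom 16: C, bond orders sum to 1 (valence 4) → 3 H
  atom 17: C, bond orders sum to 1 (valence 4) → 3 H
Totals → C:12, H:13, F:3, O:2.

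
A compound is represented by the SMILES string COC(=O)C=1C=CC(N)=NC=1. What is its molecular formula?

C7H8N2O2

Walk through each heavy atom and fill implicit hydrogens from standard valence (C 4, N 3, O 2, S 2, halogen 1):
  atom 1: C, bond orders sum to 1 (valence 4) → 3 H
  atom 2: O, bond orders sum to 2 (valence 2) → 0 H
  atom 3: C, bond orders sum to 4 (valence 4) → 0 H
  atom 4: O, bond orders sum to 2 (valence 2) → 0 H
  atom 5: C, bond orders sum to 4 (valence 4) → 0 H
  atom 6: C, bond orders sum to 3 (valence 4) → 1 H
  atom 7: C, bond orders sum to 3 (valence 4) → 1 H
  atom 8: C, bond orders sum to 4 (valence 4) → 0 H
  atom 9: N, bond orders sum to 1 (valence 3) → 2 H
  atom 10: N, bond orders sum to 3 (valence 3) → 0 H
  atom 11: C, bond orders sum to 3 (valence 4) → 1 H
Totals → C:7, H:8, N:2, O:2.
In Hill order: C7H8N2O2.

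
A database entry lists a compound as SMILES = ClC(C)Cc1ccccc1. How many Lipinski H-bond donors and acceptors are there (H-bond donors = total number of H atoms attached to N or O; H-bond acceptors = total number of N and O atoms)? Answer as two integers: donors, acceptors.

Donors: find every N or O and count the H atoms it carries.
  (no N or O atoms present)
Lipinski HBD = 0.
Acceptors: N atoms = 0, O atoms = 0 → HBA = 0.

0, 0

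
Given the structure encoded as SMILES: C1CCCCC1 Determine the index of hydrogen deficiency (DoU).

Degree of unsaturation = (number of rings) + (number of π bonds).
Ring closures in the SMILES: 1.
π bonds: none → 0 DoU from unsaturation.
Total DoU = 1 + 0 = 1.

1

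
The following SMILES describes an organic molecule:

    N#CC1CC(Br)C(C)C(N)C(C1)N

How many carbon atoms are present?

9

Count every carbon token in the SMILES (each C, including those in ring-closure positions and inside branches).
Carbon count: 9.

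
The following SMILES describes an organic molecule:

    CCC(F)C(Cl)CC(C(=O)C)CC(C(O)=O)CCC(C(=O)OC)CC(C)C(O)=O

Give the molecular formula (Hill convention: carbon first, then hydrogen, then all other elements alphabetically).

Walk through each heavy atom and fill implicit hydrogens from standard valence (C 4, N 3, O 2, S 2, halogen 1):
  atom 1: C, bond orders sum to 1 (valence 4) → 3 H
  atom 2: C, bond orders sum to 2 (valence 4) → 2 H
  atom 3: C, bond orders sum to 3 (valence 4) → 1 H
  atom 4: F (halogen, monovalent) → 0 H
  atom 5: C, bond orders sum to 3 (valence 4) → 1 H
  atom 6: Cl (halogen, monovalent) → 0 H
  atom 7: C, bond orders sum to 2 (valence 4) → 2 H
  atom 8: C, bond orders sum to 3 (valence 4) → 1 H
  atom 9: C, bond orders sum to 4 (valence 4) → 0 H
  atom 10: O, bond orders sum to 2 (valence 2) → 0 H
  atom 11: C, bond orders sum to 1 (valence 4) → 3 H
  atom 12: C, bond orders sum to 2 (valence 4) → 2 H
  atom 13: C, bond orders sum to 3 (valence 4) → 1 H
  atom 14: C, bond orders sum to 4 (valence 4) → 0 H
  atom 15: O, bond orders sum to 1 (valence 2) → 1 H
  atom 16: O, bond orders sum to 2 (valence 2) → 0 H
  atom 17: C, bond orders sum to 2 (valence 4) → 2 H
  atom 18: C, bond orders sum to 2 (valence 4) → 2 H
  atom 19: C, bond orders sum to 3 (valence 4) → 1 H
  atom 20: C, bond orders sum to 4 (valence 4) → 0 H
  atom 21: O, bond orders sum to 2 (valence 2) → 0 H
  atom 22: O, bond orders sum to 2 (valence 2) → 0 H
  atom 23: C, bond orders sum to 1 (valence 4) → 3 H
  atom 24: C, bond orders sum to 2 (valence 4) → 2 H
  atom 25: C, bond orders sum to 3 (valence 4) → 1 H
  atom 26: C, bond orders sum to 1 (valence 4) → 3 H
  atom 27: C, bond orders sum to 4 (valence 4) → 0 H
  atom 28: O, bond orders sum to 1 (valence 2) → 1 H
  atom 29: O, bond orders sum to 2 (valence 2) → 0 H
Totals → C:20, H:32, Cl:1, F:1, O:7.

C20H32ClFO7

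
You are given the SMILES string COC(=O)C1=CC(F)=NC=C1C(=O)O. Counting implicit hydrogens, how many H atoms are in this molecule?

Walk through each heavy atom and fill implicit hydrogens from standard valence (C 4, N 3, O 2, S 2, halogen 1):
  atom 1: C, bond orders sum to 1 (valence 4) → 3 H
  atom 2: O, bond orders sum to 2 (valence 2) → 0 H
  atom 3: C, bond orders sum to 4 (valence 4) → 0 H
  atom 4: O, bond orders sum to 2 (valence 2) → 0 H
  atom 5: C, bond orders sum to 4 (valence 4) → 0 H
  atom 6: C, bond orders sum to 3 (valence 4) → 1 H
  atom 7: C, bond orders sum to 4 (valence 4) → 0 H
  atom 8: F (halogen, monovalent) → 0 H
  atom 9: N, bond orders sum to 3 (valence 3) → 0 H
  atom 10: C, bond orders sum to 3 (valence 4) → 1 H
  atom 11: C, bond orders sum to 4 (valence 4) → 0 H
  atom 12: C, bond orders sum to 4 (valence 4) → 0 H
  atom 13: O, bond orders sum to 2 (valence 2) → 0 H
  atom 14: O, bond orders sum to 1 (valence 2) → 1 H
Total hydrogens: 6.

6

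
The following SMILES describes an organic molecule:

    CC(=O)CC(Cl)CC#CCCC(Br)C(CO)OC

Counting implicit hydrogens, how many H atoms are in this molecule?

20

Walk through each heavy atom and fill implicit hydrogens from standard valence (C 4, N 3, O 2, S 2, halogen 1):
  atom 1: C, bond orders sum to 1 (valence 4) → 3 H
  atom 2: C, bond orders sum to 4 (valence 4) → 0 H
  atom 3: O, bond orders sum to 2 (valence 2) → 0 H
  atom 4: C, bond orders sum to 2 (valence 4) → 2 H
  atom 5: C, bond orders sum to 3 (valence 4) → 1 H
  atom 6: Cl (halogen, monovalent) → 0 H
  atom 7: C, bond orders sum to 2 (valence 4) → 2 H
  atom 8: C, bond orders sum to 4 (valence 4) → 0 H
  atom 9: C, bond orders sum to 4 (valence 4) → 0 H
  atom 10: C, bond orders sum to 2 (valence 4) → 2 H
  atom 11: C, bond orders sum to 2 (valence 4) → 2 H
  atom 12: C, bond orders sum to 3 (valence 4) → 1 H
  atom 13: Br (halogen, monovalent) → 0 H
  atom 14: C, bond orders sum to 3 (valence 4) → 1 H
  atom 15: C, bond orders sum to 2 (valence 4) → 2 H
  atom 16: O, bond orders sum to 1 (valence 2) → 1 H
  atom 17: O, bond orders sum to 2 (valence 2) → 0 H
  atom 18: C, bond orders sum to 1 (valence 4) → 3 H
Total hydrogens: 20.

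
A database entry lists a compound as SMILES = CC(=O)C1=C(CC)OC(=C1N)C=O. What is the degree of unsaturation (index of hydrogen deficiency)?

Degree of unsaturation = (number of rings) + (number of π bonds).
Ring closures in the SMILES: 1.
π bonds: 4 double bonds (each 1 DoU) → 4 DoU from unsaturation.
Total DoU = 1 + 4 = 5.

5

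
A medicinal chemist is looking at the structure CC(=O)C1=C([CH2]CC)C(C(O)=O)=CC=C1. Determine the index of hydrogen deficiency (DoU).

6

Molecular formula: C12H14O3.
DoU = (2C + 2 + N − H − X) / 2, where X is the halogen count and O/S are ignored.
    = (2·12 + 2 + 0 − 14 − 0) / 2 = 12 / 2 = 6.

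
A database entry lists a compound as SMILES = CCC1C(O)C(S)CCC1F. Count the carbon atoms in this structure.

Count every carbon token in the SMILES (each C, including those in ring-closure positions and inside branches).
Carbon count: 8.

8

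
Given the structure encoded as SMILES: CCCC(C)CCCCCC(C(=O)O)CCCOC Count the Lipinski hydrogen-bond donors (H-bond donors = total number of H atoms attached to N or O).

1

Donors: find every N or O and count the H atoms it carries.
  atom 13 (O): bond orders sum to 2 → 0 H
  atom 14 (O): bond orders sum to 1 → 1 H
  atom 18 (O): bond orders sum to 2 → 0 H
Lipinski HBD = 1.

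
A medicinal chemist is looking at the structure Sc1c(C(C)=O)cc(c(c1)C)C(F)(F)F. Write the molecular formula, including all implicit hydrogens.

Walk through each heavy atom and fill implicit hydrogens from standard valence (C 4, N 3, O 2, S 2, halogen 1); for lowercase aromatic atoms, an aromatic c carries 1 H when it has two neighbours and 0 H with three, and aromatic n carries 0 H:
  atom 1: S, bond orders sum to 1 (valence 2) → 1 H
  atom 2: aromatic c, 3 neighbours → 0 H
  atom 3: aromatic c, 3 neighbours → 0 H
  atom 4: C, bond orders sum to 4 (valence 4) → 0 H
  atom 5: C, bond orders sum to 1 (valence 4) → 3 H
  atom 6: O, bond orders sum to 2 (valence 2) → 0 H
  atom 7: aromatic c, 2 neighbours → 1 H
  atom 8: aromatic c, 3 neighbours → 0 H
  atom 9: aromatic c, 3 neighbours → 0 H
  atom 10: aromatic c, 2 neighbours → 1 H
  atom 11: C, bond orders sum to 1 (valence 4) → 3 H
  atom 12: C, bond orders sum to 4 (valence 4) → 0 H
  atom 13: F (halogen, monovalent) → 0 H
  atom 14: F (halogen, monovalent) → 0 H
  atom 15: F (halogen, monovalent) → 0 H
Totals → C:10, H:9, F:3, O:1, S:1.
In Hill order: C10H9F3OS.

C10H9F3OS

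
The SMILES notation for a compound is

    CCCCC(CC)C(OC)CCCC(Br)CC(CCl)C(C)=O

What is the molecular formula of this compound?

Walk through each heavy atom and fill implicit hydrogens from standard valence (C 4, N 3, O 2, S 2, halogen 1):
  atom 1: C, bond orders sum to 1 (valence 4) → 3 H
  atom 2: C, bond orders sum to 2 (valence 4) → 2 H
  atom 3: C, bond orders sum to 2 (valence 4) → 2 H
  atom 4: C, bond orders sum to 2 (valence 4) → 2 H
  atom 5: C, bond orders sum to 3 (valence 4) → 1 H
  atom 6: C, bond orders sum to 2 (valence 4) → 2 H
  atom 7: C, bond orders sum to 1 (valence 4) → 3 H
  atom 8: C, bond orders sum to 3 (valence 4) → 1 H
  atom 9: O, bond orders sum to 2 (valence 2) → 0 H
  atom 10: C, bond orders sum to 1 (valence 4) → 3 H
  atom 11: C, bond orders sum to 2 (valence 4) → 2 H
  atom 12: C, bond orders sum to 2 (valence 4) → 2 H
  atom 13: C, bond orders sum to 2 (valence 4) → 2 H
  atom 14: C, bond orders sum to 3 (valence 4) → 1 H
  atom 15: Br (halogen, monovalent) → 0 H
  atom 16: C, bond orders sum to 2 (valence 4) → 2 H
  atom 17: C, bond orders sum to 3 (valence 4) → 1 H
  atom 18: C, bond orders sum to 2 (valence 4) → 2 H
  atom 19: Cl (halogen, monovalent) → 0 H
  atom 20: C, bond orders sum to 4 (valence 4) → 0 H
  atom 21: C, bond orders sum to 1 (valence 4) → 3 H
  atom 22: O, bond orders sum to 2 (valence 2) → 0 H
Totals → C:18, H:34, Br:1, Cl:1, O:2.
In Hill order: C18H34BrClO2.

C18H34BrClO2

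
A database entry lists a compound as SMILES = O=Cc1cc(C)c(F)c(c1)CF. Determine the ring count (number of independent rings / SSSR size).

1

In SMILES, each pair of matching ring-closure digits denotes one ring-closing bond; the number of such bonds equals the number of independent rings.
Ring-closure bonds here: 1.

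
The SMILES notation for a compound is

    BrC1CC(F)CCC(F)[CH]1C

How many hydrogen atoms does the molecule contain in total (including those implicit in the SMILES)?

13

Walk through each heavy atom and fill implicit hydrogens from standard valence (C 4, N 3, O 2, S 2, halogen 1):
  atom 1: Br (halogen, monovalent) → 0 H
  atom 2: C, bond orders sum to 3 (valence 4) → 1 H
  atom 3: C, bond orders sum to 2 (valence 4) → 2 H
  atom 4: C, bond orders sum to 3 (valence 4) → 1 H
  atom 5: F (halogen, monovalent) → 0 H
  atom 6: C, bond orders sum to 2 (valence 4) → 2 H
  atom 7: C, bond orders sum to 2 (valence 4) → 2 H
  atom 8: C, bond orders sum to 3 (valence 4) → 1 H
  atom 9: F (halogen, monovalent) → 0 H
  atom 10: C with explicit H count 1
  atom 11: C, bond orders sum to 1 (valence 4) → 3 H
Total hydrogens: 13.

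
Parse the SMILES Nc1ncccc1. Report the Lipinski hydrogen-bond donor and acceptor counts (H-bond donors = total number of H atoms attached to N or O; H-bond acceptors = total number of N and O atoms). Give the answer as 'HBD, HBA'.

Donors: find every N or O and count the H atoms it carries.
  atom 1 (N): bond orders sum to 1 → 2 H
  atom 3 (N): bond orders sum to 3 → 0 H
Lipinski HBD = 2.
Acceptors: N atoms = 2, O atoms = 0 → HBA = 2.

2, 2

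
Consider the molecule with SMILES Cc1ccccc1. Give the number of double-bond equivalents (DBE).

Molecular formula: C7H8.
DoU = (2C + 2 + N − H − X) / 2, where X is the halogen count and O/S are ignored.
    = (2·7 + 2 + 0 − 8 − 0) / 2 = 8 / 2 = 4.

4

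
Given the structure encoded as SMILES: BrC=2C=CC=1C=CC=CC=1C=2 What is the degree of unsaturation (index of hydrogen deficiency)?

7

Molecular formula: C10H7Br.
DoU = (2C + 2 + N − H − X) / 2, where X is the halogen count and O/S are ignored.
    = (2·10 + 2 + 0 − 7 − 1) / 2 = 14 / 2 = 7.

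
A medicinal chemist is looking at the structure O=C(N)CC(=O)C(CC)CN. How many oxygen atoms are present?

Scan the SMILES for O atoms (remember two-letter symbols like Cl and Br are single atoms).
Oxygen count: 2.

2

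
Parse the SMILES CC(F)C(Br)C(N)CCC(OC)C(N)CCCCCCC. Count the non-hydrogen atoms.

21

Every atom symbol written in the SMILES (organic subset) is one heavy atom; implicit H are not written.
Heavy atoms by element → Br:1, C:16, F:1, N:2, O:1.
Total: 21.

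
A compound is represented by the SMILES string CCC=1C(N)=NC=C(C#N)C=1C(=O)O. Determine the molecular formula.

C9H9N3O2

Walk through each heavy atom and fill implicit hydrogens from standard valence (C 4, N 3, O 2, S 2, halogen 1):
  atom 1: C, bond orders sum to 1 (valence 4) → 3 H
  atom 2: C, bond orders sum to 2 (valence 4) → 2 H
  atom 3: C, bond orders sum to 4 (valence 4) → 0 H
  atom 4: C, bond orders sum to 4 (valence 4) → 0 H
  atom 5: N, bond orders sum to 1 (valence 3) → 2 H
  atom 6: N, bond orders sum to 3 (valence 3) → 0 H
  atom 7: C, bond orders sum to 3 (valence 4) → 1 H
  atom 8: C, bond orders sum to 4 (valence 4) → 0 H
  atom 9: C, bond orders sum to 4 (valence 4) → 0 H
  atom 10: N, bond orders sum to 3 (valence 3) → 0 H
  atom 11: C, bond orders sum to 4 (valence 4) → 0 H
  atom 12: C, bond orders sum to 4 (valence 4) → 0 H
  atom 13: O, bond orders sum to 2 (valence 2) → 0 H
  atom 14: O, bond orders sum to 1 (valence 2) → 1 H
Totals → C:9, H:9, N:3, O:2.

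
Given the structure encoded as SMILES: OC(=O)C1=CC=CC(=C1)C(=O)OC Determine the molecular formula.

C9H8O4

Walk through each heavy atom and fill implicit hydrogens from standard valence (C 4, N 3, O 2, S 2, halogen 1):
  atom 1: O, bond orders sum to 1 (valence 2) → 1 H
  atom 2: C, bond orders sum to 4 (valence 4) → 0 H
  atom 3: O, bond orders sum to 2 (valence 2) → 0 H
  atom 4: C, bond orders sum to 4 (valence 4) → 0 H
  atom 5: C, bond orders sum to 3 (valence 4) → 1 H
  atom 6: C, bond orders sum to 3 (valence 4) → 1 H
  atom 7: C, bond orders sum to 3 (valence 4) → 1 H
  atom 8: C, bond orders sum to 4 (valence 4) → 0 H
  atom 9: C, bond orders sum to 3 (valence 4) → 1 H
  atom 10: C, bond orders sum to 4 (valence 4) → 0 H
  atom 11: O, bond orders sum to 2 (valence 2) → 0 H
  atom 12: O, bond orders sum to 2 (valence 2) → 0 H
  atom 13: C, bond orders sum to 1 (valence 4) → 3 H
Totals → C:9, H:8, O:4.
In Hill order: C9H8O4.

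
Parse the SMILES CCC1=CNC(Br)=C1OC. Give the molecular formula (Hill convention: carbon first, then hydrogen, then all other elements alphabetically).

Walk through each heavy atom and fill implicit hydrogens from standard valence (C 4, N 3, O 2, S 2, halogen 1):
  atom 1: C, bond orders sum to 1 (valence 4) → 3 H
  atom 2: C, bond orders sum to 2 (valence 4) → 2 H
  atom 3: C, bond orders sum to 4 (valence 4) → 0 H
  atom 4: C, bond orders sum to 3 (valence 4) → 1 H
  atom 5: N, bond orders sum to 2 (valence 3) → 1 H
  atom 6: C, bond orders sum to 4 (valence 4) → 0 H
  atom 7: Br (halogen, monovalent) → 0 H
  atom 8: C, bond orders sum to 4 (valence 4) → 0 H
  atom 9: O, bond orders sum to 2 (valence 2) → 0 H
  atom 10: C, bond orders sum to 1 (valence 4) → 3 H
Totals → C:7, H:10, Br:1, N:1, O:1.
In Hill order: C7H10BrNO.

C7H10BrNO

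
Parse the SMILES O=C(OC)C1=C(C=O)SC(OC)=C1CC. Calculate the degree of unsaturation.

5

Degree of unsaturation = (number of rings) + (number of π bonds).
Ring closures in the SMILES: 1.
π bonds: 4 double bonds (each 1 DoU) → 4 DoU from unsaturation.
Total DoU = 1 + 4 = 5.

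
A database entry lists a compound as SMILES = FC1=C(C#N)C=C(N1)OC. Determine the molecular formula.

Walk through each heavy atom and fill implicit hydrogens from standard valence (C 4, N 3, O 2, S 2, halogen 1):
  atom 1: F (halogen, monovalent) → 0 H
  atom 2: C, bond orders sum to 4 (valence 4) → 0 H
  atom 3: C, bond orders sum to 4 (valence 4) → 0 H
  atom 4: C, bond orders sum to 4 (valence 4) → 0 H
  atom 5: N, bond orders sum to 3 (valence 3) → 0 H
  atom 6: C, bond orders sum to 3 (valence 4) → 1 H
  atom 7: C, bond orders sum to 4 (valence 4) → 0 H
  atom 8: N, bond orders sum to 2 (valence 3) → 1 H
  atom 9: O, bond orders sum to 2 (valence 2) → 0 H
  atom 10: C, bond orders sum to 1 (valence 4) → 3 H
Totals → C:6, H:5, F:1, N:2, O:1.

C6H5FN2O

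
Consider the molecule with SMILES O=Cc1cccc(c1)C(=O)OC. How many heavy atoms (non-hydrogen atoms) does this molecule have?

Every atom symbol written in the SMILES (organic subset) is one heavy atom; implicit H are not written.
Heavy atoms by element → C:9, O:3.
Total: 12.

12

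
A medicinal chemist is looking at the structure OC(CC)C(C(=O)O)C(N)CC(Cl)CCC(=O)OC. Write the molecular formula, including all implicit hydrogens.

C12H22ClNO5

Walk through each heavy atom and fill implicit hydrogens from standard valence (C 4, N 3, O 2, S 2, halogen 1):
  atom 1: O, bond orders sum to 1 (valence 2) → 1 H
  atom 2: C, bond orders sum to 3 (valence 4) → 1 H
  atom 3: C, bond orders sum to 2 (valence 4) → 2 H
  atom 4: C, bond orders sum to 1 (valence 4) → 3 H
  atom 5: C, bond orders sum to 3 (valence 4) → 1 H
  atom 6: C, bond orders sum to 4 (valence 4) → 0 H
  atom 7: O, bond orders sum to 2 (valence 2) → 0 H
  atom 8: O, bond orders sum to 1 (valence 2) → 1 H
  atom 9: C, bond orders sum to 3 (valence 4) → 1 H
  atom 10: N, bond orders sum to 1 (valence 3) → 2 H
  atom 11: C, bond orders sum to 2 (valence 4) → 2 H
  atom 12: C, bond orders sum to 3 (valence 4) → 1 H
  atom 13: Cl (halogen, monovalent) → 0 H
  atom 14: C, bond orders sum to 2 (valence 4) → 2 H
  atom 15: C, bond orders sum to 2 (valence 4) → 2 H
  atom 16: C, bond orders sum to 4 (valence 4) → 0 H
  atom 17: O, bond orders sum to 2 (valence 2) → 0 H
  atom 18: O, bond orders sum to 2 (valence 2) → 0 H
  atom 19: C, bond orders sum to 1 (valence 4) → 3 H
Totals → C:12, H:22, Cl:1, N:1, O:5.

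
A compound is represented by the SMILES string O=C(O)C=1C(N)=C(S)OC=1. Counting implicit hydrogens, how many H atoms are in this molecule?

5

Walk through each heavy atom and fill implicit hydrogens from standard valence (C 4, N 3, O 2, S 2, halogen 1):
  atom 1: O, bond orders sum to 2 (valence 2) → 0 H
  atom 2: C, bond orders sum to 4 (valence 4) → 0 H
  atom 3: O, bond orders sum to 1 (valence 2) → 1 H
  atom 4: C, bond orders sum to 4 (valence 4) → 0 H
  atom 5: C, bond orders sum to 4 (valence 4) → 0 H
  atom 6: N, bond orders sum to 1 (valence 3) → 2 H
  atom 7: C, bond orders sum to 4 (valence 4) → 0 H
  atom 8: S, bond orders sum to 1 (valence 2) → 1 H
  atom 9: O, bond orders sum to 2 (valence 2) → 0 H
  atom 10: C, bond orders sum to 3 (valence 4) → 1 H
Total hydrogens: 5.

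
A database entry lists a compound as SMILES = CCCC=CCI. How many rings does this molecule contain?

0

In SMILES, each pair of matching ring-closure digits denotes one ring-closing bond; the number of such bonds equals the number of independent rings.
Ring-closure bonds here: 0.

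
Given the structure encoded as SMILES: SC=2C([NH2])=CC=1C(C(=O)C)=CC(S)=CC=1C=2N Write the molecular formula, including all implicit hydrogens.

C12H12N2OS2

Walk through each heavy atom and fill implicit hydrogens from standard valence (C 4, N 3, O 2, S 2, halogen 1):
  atom 1: S, bond orders sum to 1 (valence 2) → 1 H
  atom 2: C, bond orders sum to 4 (valence 4) → 0 H
  atom 3: C, bond orders sum to 4 (valence 4) → 0 H
  atom 4: N with explicit H count 2
  atom 5: C, bond orders sum to 3 (valence 4) → 1 H
  atom 6: C, bond orders sum to 4 (valence 4) → 0 H
  atom 7: C, bond orders sum to 4 (valence 4) → 0 H
  atom 8: C, bond orders sum to 4 (valence 4) → 0 H
  atom 9: O, bond orders sum to 2 (valence 2) → 0 H
  atom 10: C, bond orders sum to 1 (valence 4) → 3 H
  atom 11: C, bond orders sum to 3 (valence 4) → 1 H
  atom 12: C, bond orders sum to 4 (valence 4) → 0 H
  atom 13: S, bond orders sum to 1 (valence 2) → 1 H
  atom 14: C, bond orders sum to 3 (valence 4) → 1 H
  atom 15: C, bond orders sum to 4 (valence 4) → 0 H
  atom 16: C, bond orders sum to 4 (valence 4) → 0 H
  atom 17: N, bond orders sum to 1 (valence 3) → 2 H
Totals → C:12, H:12, N:2, O:1, S:2.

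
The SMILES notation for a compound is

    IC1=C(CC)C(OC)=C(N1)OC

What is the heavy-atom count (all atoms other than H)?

12

Every atom symbol written in the SMILES (organic subset) is one heavy atom; implicit H are not written.
Heavy atoms by element → C:8, I:1, N:1, O:2.
Total: 12.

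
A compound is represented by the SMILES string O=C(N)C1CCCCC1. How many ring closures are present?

In SMILES, each pair of matching ring-closure digits denotes one ring-closing bond; the number of such bonds equals the number of independent rings.
Ring-closure bonds here: 1.

1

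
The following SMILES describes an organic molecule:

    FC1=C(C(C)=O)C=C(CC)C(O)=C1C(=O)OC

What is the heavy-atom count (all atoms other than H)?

Every atom symbol written in the SMILES (organic subset) is one heavy atom; implicit H are not written.
Heavy atoms by element → C:12, F:1, O:4.
Total: 17.

17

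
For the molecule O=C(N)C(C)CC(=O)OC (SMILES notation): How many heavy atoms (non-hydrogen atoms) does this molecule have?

10

Every atom symbol written in the SMILES (organic subset) is one heavy atom; implicit H are not written.
Heavy atoms by element → C:6, N:1, O:3.
Total: 10.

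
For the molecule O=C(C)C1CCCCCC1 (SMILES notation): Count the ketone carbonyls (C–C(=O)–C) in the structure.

The ketone motif appears at heavy-atom position 2 in the SMILES.
Ketone count: 1.

1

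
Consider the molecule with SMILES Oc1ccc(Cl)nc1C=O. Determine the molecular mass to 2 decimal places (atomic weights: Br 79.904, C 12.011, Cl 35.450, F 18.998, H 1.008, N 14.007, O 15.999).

157.55 g/mol

First, the molecular formula is C6H4ClNO2 (counting implicit H from valence).
  C: 6 × 12.011 = 72.066
  Cl: 1 × 35.450 = 35.450
  H: 4 × 1.008 = 4.032
  N: 1 × 14.007 = 14.007
  O: 2 × 15.999 = 31.998
Sum: 6×12.011 + 1×35.450 + 4×1.008 + 1×14.007 + 2×15.999 = 157.553 → 157.55 g/mol.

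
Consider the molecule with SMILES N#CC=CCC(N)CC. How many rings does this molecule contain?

In SMILES, each pair of matching ring-closure digits denotes one ring-closing bond; the number of such bonds equals the number of independent rings.
Ring-closure bonds here: 0.

0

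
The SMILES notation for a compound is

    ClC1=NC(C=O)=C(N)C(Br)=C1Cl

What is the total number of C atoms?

Count every carbon token in the SMILES (each C, including those in ring-closure positions and inside branches).
Carbon count: 6.

6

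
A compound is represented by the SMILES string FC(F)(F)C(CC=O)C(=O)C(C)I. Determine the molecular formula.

Walk through each heavy atom and fill implicit hydrogens from standard valence (C 4, N 3, O 2, S 2, halogen 1):
  atom 1: F (halogen, monovalent) → 0 H
  atom 2: C, bond orders sum to 4 (valence 4) → 0 H
  atom 3: F (halogen, monovalent) → 0 H
  atom 4: F (halogen, monovalent) → 0 H
  atom 5: C, bond orders sum to 3 (valence 4) → 1 H
  atom 6: C, bond orders sum to 2 (valence 4) → 2 H
  atom 7: C, bond orders sum to 3 (valence 4) → 1 H
  atom 8: O, bond orders sum to 2 (valence 2) → 0 H
  atom 9: C, bond orders sum to 4 (valence 4) → 0 H
  atom 10: O, bond orders sum to 2 (valence 2) → 0 H
  atom 11: C, bond orders sum to 3 (valence 4) → 1 H
  atom 12: C, bond orders sum to 1 (valence 4) → 3 H
  atom 13: I (halogen, monovalent) → 0 H
Totals → C:7, H:8, F:3, I:1, O:2.
In Hill order: C7H8F3IO2.

C7H8F3IO2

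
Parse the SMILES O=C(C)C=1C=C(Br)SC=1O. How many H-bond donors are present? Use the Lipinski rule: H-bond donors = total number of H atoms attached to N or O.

Donors: find every N or O and count the H atoms it carries.
  atom 1 (O): bond orders sum to 2 → 0 H
  atom 10 (O): bond orders sum to 1 → 1 H
Lipinski HBD = 1.

1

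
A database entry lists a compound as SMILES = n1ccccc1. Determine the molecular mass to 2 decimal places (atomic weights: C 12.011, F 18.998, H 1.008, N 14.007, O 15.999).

79.10 g/mol

First, the molecular formula is C5H5N (counting implicit H from valence).
  C: 5 × 12.011 = 60.055
  H: 5 × 1.008 = 5.040
  N: 1 × 14.007 = 14.007
Sum: 5×12.011 + 5×1.008 + 1×14.007 = 79.102 → 79.10 g/mol.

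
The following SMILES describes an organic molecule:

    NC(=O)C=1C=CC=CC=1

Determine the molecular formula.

Walk through each heavy atom and fill implicit hydrogens from standard valence (C 4, N 3, O 2, S 2, halogen 1):
  atom 1: N, bond orders sum to 1 (valence 3) → 2 H
  atom 2: C, bond orders sum to 4 (valence 4) → 0 H
  atom 3: O, bond orders sum to 2 (valence 2) → 0 H
  atom 4: C, bond orders sum to 4 (valence 4) → 0 H
  atom 5: C, bond orders sum to 3 (valence 4) → 1 H
  atom 6: C, bond orders sum to 3 (valence 4) → 1 H
  atom 7: C, bond orders sum to 3 (valence 4) → 1 H
  atom 8: C, bond orders sum to 3 (valence 4) → 1 H
  atom 9: C, bond orders sum to 3 (valence 4) → 1 H
Totals → C:7, H:7, N:1, O:1.
In Hill order: C7H7NO.

C7H7NO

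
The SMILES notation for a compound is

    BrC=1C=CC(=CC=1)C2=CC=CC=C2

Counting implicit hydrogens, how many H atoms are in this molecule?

Walk through each heavy atom and fill implicit hydrogens from standard valence (C 4, N 3, O 2, S 2, halogen 1):
  atom 1: Br (halogen, monovalent) → 0 H
  atom 2: C, bond orders sum to 4 (valence 4) → 0 H
  atom 3: C, bond orders sum to 3 (valence 4) → 1 H
  atom 4: C, bond orders sum to 3 (valence 4) → 1 H
  atom 5: C, bond orders sum to 4 (valence 4) → 0 H
  atom 6: C, bond orders sum to 3 (valence 4) → 1 H
  atom 7: C, bond orders sum to 3 (valence 4) → 1 H
  atom 8: C, bond orders sum to 4 (valence 4) → 0 H
  atom 9: C, bond orders sum to 3 (valence 4) → 1 H
  atom 10: C, bond orders sum to 3 (valence 4) → 1 H
  atom 11: C, bond orders sum to 3 (valence 4) → 1 H
  atom 12: C, bond orders sum to 3 (valence 4) → 1 H
  atom 13: C, bond orders sum to 3 (valence 4) → 1 H
Total hydrogens: 9.

9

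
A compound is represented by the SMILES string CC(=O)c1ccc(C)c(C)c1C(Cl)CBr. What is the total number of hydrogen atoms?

14

Walk through each heavy atom and fill implicit hydrogens from standard valence (C 4, N 3, O 2, S 2, halogen 1); for lowercase aromatic atoms, an aromatic c carries 1 H when it has two neighbours and 0 H with three, and aromatic n carries 0 H:
  atom 1: C, bond orders sum to 1 (valence 4) → 3 H
  atom 2: C, bond orders sum to 4 (valence 4) → 0 H
  atom 3: O, bond orders sum to 2 (valence 2) → 0 H
  atom 4: aromatic c, 3 neighbours → 0 H
  atom 5: aromatic c, 2 neighbours → 1 H
  atom 6: aromatic c, 2 neighbours → 1 H
  atom 7: aromatic c, 3 neighbours → 0 H
  atom 8: C, bond orders sum to 1 (valence 4) → 3 H
  atom 9: aromatic c, 3 neighbours → 0 H
  atom 10: C, bond orders sum to 1 (valence 4) → 3 H
  atom 11: aromatic c, 3 neighbours → 0 H
  atom 12: C, bond orders sum to 3 (valence 4) → 1 H
  atom 13: Cl (halogen, monovalent) → 0 H
  atom 14: C, bond orders sum to 2 (valence 4) → 2 H
  atom 15: Br (halogen, monovalent) → 0 H
Total hydrogens: 14.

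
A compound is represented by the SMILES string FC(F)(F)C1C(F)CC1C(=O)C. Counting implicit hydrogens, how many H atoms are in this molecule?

8

Walk through each heavy atom and fill implicit hydrogens from standard valence (C 4, N 3, O 2, S 2, halogen 1):
  atom 1: F (halogen, monovalent) → 0 H
  atom 2: C, bond orders sum to 4 (valence 4) → 0 H
  atom 3: F (halogen, monovalent) → 0 H
  atom 4: F (halogen, monovalent) → 0 H
  atom 5: C, bond orders sum to 3 (valence 4) → 1 H
  atom 6: C, bond orders sum to 3 (valence 4) → 1 H
  atom 7: F (halogen, monovalent) → 0 H
  atom 8: C, bond orders sum to 2 (valence 4) → 2 H
  atom 9: C, bond orders sum to 3 (valence 4) → 1 H
  atom 10: C, bond orders sum to 4 (valence 4) → 0 H
  atom 11: O, bond orders sum to 2 (valence 2) → 0 H
  atom 12: C, bond orders sum to 1 (valence 4) → 3 H
Total hydrogens: 8.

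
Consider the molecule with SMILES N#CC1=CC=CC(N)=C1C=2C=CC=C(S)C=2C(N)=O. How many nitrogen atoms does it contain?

Scan the SMILES for N atoms (remember two-letter symbols like Cl and Br are single atoms).
Nitrogen count: 3.

3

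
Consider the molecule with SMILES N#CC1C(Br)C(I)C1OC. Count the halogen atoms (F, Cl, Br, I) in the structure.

Halogen atoms appear at heavy-atom positions 5, 7 (1×Br, 1×I).
Other groups present: 1 ether, 1 nitrile.
Halogen count: 2.

2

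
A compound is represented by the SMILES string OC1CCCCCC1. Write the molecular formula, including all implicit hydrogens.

C7H14O

Walk through each heavy atom and fill implicit hydrogens from standard valence (C 4, N 3, O 2, S 2, halogen 1):
  atom 1: O, bond orders sum to 1 (valence 2) → 1 H
  atom 2: C, bond orders sum to 3 (valence 4) → 1 H
  atom 3: C, bond orders sum to 2 (valence 4) → 2 H
  atom 4: C, bond orders sum to 2 (valence 4) → 2 H
  atom 5: C, bond orders sum to 2 (valence 4) → 2 H
  atom 6: C, bond orders sum to 2 (valence 4) → 2 H
  atom 7: C, bond orders sum to 2 (valence 4) → 2 H
  atom 8: C, bond orders sum to 2 (valence 4) → 2 H
Totals → C:7, H:14, O:1.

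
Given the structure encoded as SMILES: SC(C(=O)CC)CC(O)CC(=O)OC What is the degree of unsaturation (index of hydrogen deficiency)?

2

Molecular formula: C9H16O4S.
DoU = (2C + 2 + N − H − X) / 2, where X is the halogen count and O/S are ignored.
    = (2·9 + 2 + 0 − 16 − 0) / 2 = 4 / 2 = 2.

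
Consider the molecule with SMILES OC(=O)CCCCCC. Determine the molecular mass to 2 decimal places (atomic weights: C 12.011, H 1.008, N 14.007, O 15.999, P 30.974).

First, the molecular formula is C7H14O2 (counting implicit H from valence).
  C: 7 × 12.011 = 84.077
  H: 14 × 1.008 = 14.112
  O: 2 × 15.999 = 31.998
Sum: 7×12.011 + 14×1.008 + 2×15.999 = 130.187 → 130.19 g/mol.

130.19 g/mol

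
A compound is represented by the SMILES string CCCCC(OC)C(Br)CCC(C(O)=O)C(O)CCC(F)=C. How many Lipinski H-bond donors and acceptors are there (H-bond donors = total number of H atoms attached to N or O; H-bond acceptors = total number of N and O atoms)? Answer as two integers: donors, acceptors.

2, 4

Donors: find every N or O and count the H atoms it carries.
  atom 6 (O): bond orders sum to 2 → 0 H
  atom 14 (O): bond orders sum to 1 → 1 H
  atom 15 (O): bond orders sum to 2 → 0 H
  atom 17 (O): bond orders sum to 1 → 1 H
Lipinski HBD = 2.
Acceptors: N atoms = 0, O atoms = 4 → HBA = 4.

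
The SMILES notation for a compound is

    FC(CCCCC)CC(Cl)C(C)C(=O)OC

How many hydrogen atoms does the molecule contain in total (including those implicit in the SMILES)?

22

Walk through each heavy atom and fill implicit hydrogens from standard valence (C 4, N 3, O 2, S 2, halogen 1):
  atom 1: F (halogen, monovalent) → 0 H
  atom 2: C, bond orders sum to 3 (valence 4) → 1 H
  atom 3: C, bond orders sum to 2 (valence 4) → 2 H
  atom 4: C, bond orders sum to 2 (valence 4) → 2 H
  atom 5: C, bond orders sum to 2 (valence 4) → 2 H
  atom 6: C, bond orders sum to 2 (valence 4) → 2 H
  atom 7: C, bond orders sum to 1 (valence 4) → 3 H
  atom 8: C, bond orders sum to 2 (valence 4) → 2 H
  atom 9: C, bond orders sum to 3 (valence 4) → 1 H
  atom 10: Cl (halogen, monovalent) → 0 H
  atom 11: C, bond orders sum to 3 (valence 4) → 1 H
  atom 12: C, bond orders sum to 1 (valence 4) → 3 H
  atom 13: C, bond orders sum to 4 (valence 4) → 0 H
  atom 14: O, bond orders sum to 2 (valence 2) → 0 H
  atom 15: O, bond orders sum to 2 (valence 2) → 0 H
  atom 16: C, bond orders sum to 1 (valence 4) → 3 H
Total hydrogens: 22.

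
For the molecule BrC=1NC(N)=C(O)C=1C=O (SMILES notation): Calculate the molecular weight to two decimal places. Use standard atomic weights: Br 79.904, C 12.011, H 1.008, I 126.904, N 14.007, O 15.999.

First, the molecular formula is C5H5BrN2O2 (counting implicit H from valence).
  Br: 1 × 79.904 = 79.904
  C: 5 × 12.011 = 60.055
  H: 5 × 1.008 = 5.040
  N: 2 × 14.007 = 28.014
  O: 2 × 15.999 = 31.998
Sum: 1×79.904 + 5×12.011 + 5×1.008 + 2×14.007 + 2×15.999 = 205.011 → 205.01 g/mol.

205.01 g/mol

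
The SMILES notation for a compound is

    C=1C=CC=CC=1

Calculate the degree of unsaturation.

Molecular formula: C6H6.
DoU = (2C + 2 + N − H − X) / 2, where X is the halogen count and O/S are ignored.
    = (2·6 + 2 + 0 − 6 − 0) / 2 = 8 / 2 = 4.

4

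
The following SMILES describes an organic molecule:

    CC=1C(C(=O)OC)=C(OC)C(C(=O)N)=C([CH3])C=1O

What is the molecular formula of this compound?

C12H15NO5

Walk through each heavy atom and fill implicit hydrogens from standard valence (C 4, N 3, O 2, S 2, halogen 1):
  atom 1: C, bond orders sum to 1 (valence 4) → 3 H
  atom 2: C, bond orders sum to 4 (valence 4) → 0 H
  atom 3: C, bond orders sum to 4 (valence 4) → 0 H
  atom 4: C, bond orders sum to 4 (valence 4) → 0 H
  atom 5: O, bond orders sum to 2 (valence 2) → 0 H
  atom 6: O, bond orders sum to 2 (valence 2) → 0 H
  atom 7: C, bond orders sum to 1 (valence 4) → 3 H
  atom 8: C, bond orders sum to 4 (valence 4) → 0 H
  atom 9: O, bond orders sum to 2 (valence 2) → 0 H
  atom 10: C, bond orders sum to 1 (valence 4) → 3 H
  atom 11: C, bond orders sum to 4 (valence 4) → 0 H
  atom 12: C, bond orders sum to 4 (valence 4) → 0 H
  atom 13: O, bond orders sum to 2 (valence 2) → 0 H
  atom 14: N, bond orders sum to 1 (valence 3) → 2 H
  atom 15: C, bond orders sum to 4 (valence 4) → 0 H
  atom 16: C with explicit H count 3
  atom 17: C, bond orders sum to 4 (valence 4) → 0 H
  atom 18: O, bond orders sum to 1 (valence 2) → 1 H
Totals → C:12, H:15, N:1, O:5.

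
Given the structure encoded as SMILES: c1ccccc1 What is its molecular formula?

Walk through each heavy atom and fill implicit hydrogens from standard valence (C 4, N 3, O 2, S 2, halogen 1); for lowercase aromatic atoms, an aromatic c carries 1 H when it has two neighbours and 0 H with three, and aromatic n carries 0 H:
  atom 1: aromatic c, 2 neighbours → 1 H
  atom 2: aromatic c, 2 neighbours → 1 H
  atom 3: aromatic c, 2 neighbours → 1 H
  atom 4: aromatic c, 2 neighbours → 1 H
  atom 5: aromatic c, 2 neighbours → 1 H
  atom 6: aromatic c, 2 neighbours → 1 H
Totals → C:6, H:6.
In Hill order: C6H6.

C6H6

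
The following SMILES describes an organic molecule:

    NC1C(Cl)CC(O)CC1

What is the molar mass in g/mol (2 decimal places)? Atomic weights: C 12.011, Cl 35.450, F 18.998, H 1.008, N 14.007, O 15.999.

149.62 g/mol

First, the molecular formula is C6H12ClNO (counting implicit H from valence).
  C: 6 × 12.011 = 72.066
  Cl: 1 × 35.450 = 35.450
  H: 12 × 1.008 = 12.096
  N: 1 × 14.007 = 14.007
  O: 1 × 15.999 = 15.999
Sum: 6×12.011 + 1×35.450 + 12×1.008 + 1×14.007 + 1×15.999 = 149.618 → 149.62 g/mol.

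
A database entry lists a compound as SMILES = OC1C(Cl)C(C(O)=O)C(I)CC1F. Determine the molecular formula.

C7H9ClFIO3

Walk through each heavy atom and fill implicit hydrogens from standard valence (C 4, N 3, O 2, S 2, halogen 1):
  atom 1: O, bond orders sum to 1 (valence 2) → 1 H
  atom 2: C, bond orders sum to 3 (valence 4) → 1 H
  atom 3: C, bond orders sum to 3 (valence 4) → 1 H
  atom 4: Cl (halogen, monovalent) → 0 H
  atom 5: C, bond orders sum to 3 (valence 4) → 1 H
  atom 6: C, bond orders sum to 4 (valence 4) → 0 H
  atom 7: O, bond orders sum to 1 (valence 2) → 1 H
  atom 8: O, bond orders sum to 2 (valence 2) → 0 H
  atom 9: C, bond orders sum to 3 (valence 4) → 1 H
  atom 10: I (halogen, monovalent) → 0 H
  atom 11: C, bond orders sum to 2 (valence 4) → 2 H
  atom 12: C, bond orders sum to 3 (valence 4) → 1 H
  atom 13: F (halogen, monovalent) → 0 H
Totals → C:7, H:9, Cl:1, F:1, I:1, O:3.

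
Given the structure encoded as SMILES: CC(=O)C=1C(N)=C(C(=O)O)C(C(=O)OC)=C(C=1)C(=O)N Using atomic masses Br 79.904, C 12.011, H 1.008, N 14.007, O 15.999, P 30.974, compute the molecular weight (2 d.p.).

280.24 g/mol

First, the molecular formula is C12H12N2O6 (counting implicit H from valence).
  C: 12 × 12.011 = 144.132
  H: 12 × 1.008 = 12.096
  N: 2 × 14.007 = 28.014
  O: 6 × 15.999 = 95.994
Sum: 12×12.011 + 12×1.008 + 2×14.007 + 6×15.999 = 280.236 → 280.24 g/mol.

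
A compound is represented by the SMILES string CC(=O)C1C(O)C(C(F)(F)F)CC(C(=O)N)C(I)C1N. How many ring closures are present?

1

In SMILES, each pair of matching ring-closure digits denotes one ring-closing bond; the number of such bonds equals the number of independent rings.
Ring-closure bonds here: 1.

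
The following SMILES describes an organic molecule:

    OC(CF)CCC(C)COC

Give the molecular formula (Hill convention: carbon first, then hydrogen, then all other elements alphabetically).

Walk through each heavy atom and fill implicit hydrogens from standard valence (C 4, N 3, O 2, S 2, halogen 1):
  atom 1: O, bond orders sum to 1 (valence 2) → 1 H
  atom 2: C, bond orders sum to 3 (valence 4) → 1 H
  atom 3: C, bond orders sum to 2 (valence 4) → 2 H
  atom 4: F (halogen, monovalent) → 0 H
  atom 5: C, bond orders sum to 2 (valence 4) → 2 H
  atom 6: C, bond orders sum to 2 (valence 4) → 2 H
  atom 7: C, bond orders sum to 3 (valence 4) → 1 H
  atom 8: C, bond orders sum to 1 (valence 4) → 3 H
  atom 9: C, bond orders sum to 2 (valence 4) → 2 H
  atom 10: O, bond orders sum to 2 (valence 2) → 0 H
  atom 11: C, bond orders sum to 1 (valence 4) → 3 H
Totals → C:8, H:17, F:1, O:2.

C8H17FO2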